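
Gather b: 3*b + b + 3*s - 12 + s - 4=4*b + 4*s - 16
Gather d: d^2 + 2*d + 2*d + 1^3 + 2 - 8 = d^2 + 4*d - 5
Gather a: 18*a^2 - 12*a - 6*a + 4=18*a^2 - 18*a + 4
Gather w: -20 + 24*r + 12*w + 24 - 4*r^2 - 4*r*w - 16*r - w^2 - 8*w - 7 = -4*r^2 + 8*r - w^2 + w*(4 - 4*r) - 3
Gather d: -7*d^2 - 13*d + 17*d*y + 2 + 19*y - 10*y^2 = -7*d^2 + d*(17*y - 13) - 10*y^2 + 19*y + 2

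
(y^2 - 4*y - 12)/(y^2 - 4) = (y - 6)/(y - 2)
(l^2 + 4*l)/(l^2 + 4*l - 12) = l*(l + 4)/(l^2 + 4*l - 12)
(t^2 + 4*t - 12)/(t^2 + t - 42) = (t^2 + 4*t - 12)/(t^2 + t - 42)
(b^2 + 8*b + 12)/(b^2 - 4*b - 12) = (b + 6)/(b - 6)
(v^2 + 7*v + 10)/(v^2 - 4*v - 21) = (v^2 + 7*v + 10)/(v^2 - 4*v - 21)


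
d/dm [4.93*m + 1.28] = 4.93000000000000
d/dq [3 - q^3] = -3*q^2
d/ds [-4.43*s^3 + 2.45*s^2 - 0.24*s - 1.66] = -13.29*s^2 + 4.9*s - 0.24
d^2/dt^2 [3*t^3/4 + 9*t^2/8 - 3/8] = 9*t/2 + 9/4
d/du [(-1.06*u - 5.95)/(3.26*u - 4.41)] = (78.473416*u - 106.155756)/(3.26*u - 4.41)^3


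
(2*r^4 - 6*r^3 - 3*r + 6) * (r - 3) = 2*r^5 - 12*r^4 + 18*r^3 - 3*r^2 + 15*r - 18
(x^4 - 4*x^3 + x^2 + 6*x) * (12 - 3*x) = -3*x^5 + 24*x^4 - 51*x^3 - 6*x^2 + 72*x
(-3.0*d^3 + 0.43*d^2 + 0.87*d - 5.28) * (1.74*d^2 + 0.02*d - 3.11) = -5.22*d^5 + 0.6882*d^4 + 10.8524*d^3 - 10.5071*d^2 - 2.8113*d + 16.4208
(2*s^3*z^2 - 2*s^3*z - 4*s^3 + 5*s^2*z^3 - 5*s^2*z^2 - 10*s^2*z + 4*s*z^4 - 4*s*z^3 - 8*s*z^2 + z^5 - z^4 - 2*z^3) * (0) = 0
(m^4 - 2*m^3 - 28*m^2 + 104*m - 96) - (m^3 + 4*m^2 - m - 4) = m^4 - 3*m^3 - 32*m^2 + 105*m - 92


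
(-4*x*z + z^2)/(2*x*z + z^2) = (-4*x + z)/(2*x + z)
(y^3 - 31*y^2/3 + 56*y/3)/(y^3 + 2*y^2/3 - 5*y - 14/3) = y*(y - 8)/(y^2 + 3*y + 2)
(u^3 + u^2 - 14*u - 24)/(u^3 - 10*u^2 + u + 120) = (u^2 - 2*u - 8)/(u^2 - 13*u + 40)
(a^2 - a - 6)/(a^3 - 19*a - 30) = (a - 3)/(a^2 - 2*a - 15)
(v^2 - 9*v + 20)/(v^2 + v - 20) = (v - 5)/(v + 5)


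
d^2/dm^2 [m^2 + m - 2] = 2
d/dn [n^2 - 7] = 2*n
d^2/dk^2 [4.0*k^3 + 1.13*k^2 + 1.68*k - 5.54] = 24.0*k + 2.26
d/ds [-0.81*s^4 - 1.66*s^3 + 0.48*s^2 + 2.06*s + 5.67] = -3.24*s^3 - 4.98*s^2 + 0.96*s + 2.06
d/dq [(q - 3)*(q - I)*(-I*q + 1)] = I*(-3*q^2 + 6*q - 1)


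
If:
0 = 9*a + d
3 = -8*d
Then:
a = 1/24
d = -3/8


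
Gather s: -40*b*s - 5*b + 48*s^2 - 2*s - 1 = -5*b + 48*s^2 + s*(-40*b - 2) - 1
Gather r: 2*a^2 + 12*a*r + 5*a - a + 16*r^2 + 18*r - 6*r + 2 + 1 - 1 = 2*a^2 + 4*a + 16*r^2 + r*(12*a + 12) + 2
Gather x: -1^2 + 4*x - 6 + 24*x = 28*x - 7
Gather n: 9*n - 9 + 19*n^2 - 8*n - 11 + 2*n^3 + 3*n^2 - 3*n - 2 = 2*n^3 + 22*n^2 - 2*n - 22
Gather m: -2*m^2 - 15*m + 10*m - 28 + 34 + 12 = -2*m^2 - 5*m + 18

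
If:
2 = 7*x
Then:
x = 2/7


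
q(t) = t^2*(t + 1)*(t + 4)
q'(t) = t^2*(t + 1) + t^2*(t + 4) + 2*t*(t + 1)*(t + 4) = t*(4*t^2 + 15*t + 8)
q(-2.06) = -8.73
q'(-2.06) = 12.21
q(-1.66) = -4.26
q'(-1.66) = 9.76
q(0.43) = 1.17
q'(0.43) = 6.53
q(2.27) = 105.65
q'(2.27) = 142.24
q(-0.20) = 0.12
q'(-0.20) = -1.03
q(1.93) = 64.72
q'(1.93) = 100.07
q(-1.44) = -2.34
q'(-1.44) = 7.64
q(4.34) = 838.85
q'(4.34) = 644.24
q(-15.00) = 34650.00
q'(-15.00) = -10245.00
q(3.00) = 252.00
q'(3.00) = 267.00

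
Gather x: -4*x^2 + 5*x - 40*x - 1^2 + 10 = -4*x^2 - 35*x + 9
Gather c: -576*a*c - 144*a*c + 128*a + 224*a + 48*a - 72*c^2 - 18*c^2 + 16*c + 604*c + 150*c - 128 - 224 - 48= 400*a - 90*c^2 + c*(770 - 720*a) - 400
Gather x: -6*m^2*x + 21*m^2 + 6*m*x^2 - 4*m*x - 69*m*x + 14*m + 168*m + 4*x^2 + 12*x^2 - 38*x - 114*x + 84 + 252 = 21*m^2 + 182*m + x^2*(6*m + 16) + x*(-6*m^2 - 73*m - 152) + 336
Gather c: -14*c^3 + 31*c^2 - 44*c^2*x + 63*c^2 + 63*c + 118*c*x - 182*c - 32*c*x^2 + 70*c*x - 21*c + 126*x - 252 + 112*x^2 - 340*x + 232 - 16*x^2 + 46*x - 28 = -14*c^3 + c^2*(94 - 44*x) + c*(-32*x^2 + 188*x - 140) + 96*x^2 - 168*x - 48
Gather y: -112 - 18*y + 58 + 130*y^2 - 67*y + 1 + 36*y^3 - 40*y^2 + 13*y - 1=36*y^3 + 90*y^2 - 72*y - 54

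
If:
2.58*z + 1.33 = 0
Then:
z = -0.52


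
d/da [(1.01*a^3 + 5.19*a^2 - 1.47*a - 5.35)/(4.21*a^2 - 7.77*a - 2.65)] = (4.2521*a^4 - 15.6954*a^3 - 42.1671*a^2 + 17.54*a - 37.674)/(17.7241*a^4 - 65.4234*a^3 + 38.0599*a^2 + 41.181*a + 7.0225)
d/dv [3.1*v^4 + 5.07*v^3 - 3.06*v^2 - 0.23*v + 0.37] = 12.4*v^3 + 15.21*v^2 - 6.12*v - 0.23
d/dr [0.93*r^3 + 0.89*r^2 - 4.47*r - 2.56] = 2.79*r^2 + 1.78*r - 4.47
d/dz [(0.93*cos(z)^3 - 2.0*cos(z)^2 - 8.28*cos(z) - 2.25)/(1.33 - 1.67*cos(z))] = (3.1062*cos(z)^3 - 7.0507*cos(z)^2 + 5.32*cos(z) + 14.7699)*sin(z)/(2.7889*cos(z)^2 - 4.4422*cos(z) + 1.7689)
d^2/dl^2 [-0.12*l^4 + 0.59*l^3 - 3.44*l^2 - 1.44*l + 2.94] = -1.44*l^2 + 3.54*l - 6.88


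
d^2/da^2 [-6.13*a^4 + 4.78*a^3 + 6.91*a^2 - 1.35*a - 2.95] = -73.56*a^2 + 28.68*a + 13.82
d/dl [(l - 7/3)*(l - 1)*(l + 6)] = 3*l^2 + 16*l/3 - 53/3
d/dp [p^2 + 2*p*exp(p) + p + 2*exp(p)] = 2*p*exp(p) + 2*p + 4*exp(p) + 1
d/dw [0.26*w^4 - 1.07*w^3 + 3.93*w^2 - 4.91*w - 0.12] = 1.04*w^3 - 3.21*w^2 + 7.86*w - 4.91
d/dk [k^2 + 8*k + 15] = 2*k + 8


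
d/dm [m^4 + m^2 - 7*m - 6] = 4*m^3 + 2*m - 7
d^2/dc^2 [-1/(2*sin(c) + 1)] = 2*(2*sin(c)^2 - sin(c) - 4)/(2*sin(c) + 1)^3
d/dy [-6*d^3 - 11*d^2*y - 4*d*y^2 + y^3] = -11*d^2 - 8*d*y + 3*y^2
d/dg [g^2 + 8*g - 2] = 2*g + 8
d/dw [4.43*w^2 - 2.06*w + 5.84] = 8.86*w - 2.06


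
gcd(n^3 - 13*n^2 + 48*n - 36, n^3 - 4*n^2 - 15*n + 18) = n^2 - 7*n + 6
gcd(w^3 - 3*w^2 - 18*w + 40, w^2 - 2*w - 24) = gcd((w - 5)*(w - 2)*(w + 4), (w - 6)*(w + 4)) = w + 4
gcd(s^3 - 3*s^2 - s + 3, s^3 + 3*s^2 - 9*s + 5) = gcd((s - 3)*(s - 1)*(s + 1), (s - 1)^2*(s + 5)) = s - 1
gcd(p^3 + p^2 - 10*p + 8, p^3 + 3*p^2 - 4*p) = p^2 + 3*p - 4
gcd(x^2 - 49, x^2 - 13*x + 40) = 1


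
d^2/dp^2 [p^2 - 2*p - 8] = 2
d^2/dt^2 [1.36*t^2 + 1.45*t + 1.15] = 2.72000000000000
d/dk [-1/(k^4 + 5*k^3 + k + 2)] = (4*k^3 + 15*k^2 + 1)/(k^4 + 5*k^3 + k + 2)^2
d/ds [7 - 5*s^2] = -10*s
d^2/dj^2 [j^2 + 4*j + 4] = 2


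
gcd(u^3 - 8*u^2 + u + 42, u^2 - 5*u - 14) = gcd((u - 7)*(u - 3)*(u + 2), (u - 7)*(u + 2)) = u^2 - 5*u - 14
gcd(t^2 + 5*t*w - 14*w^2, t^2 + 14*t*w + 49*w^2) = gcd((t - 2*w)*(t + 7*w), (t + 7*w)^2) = t + 7*w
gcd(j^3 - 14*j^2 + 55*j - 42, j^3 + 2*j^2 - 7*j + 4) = j - 1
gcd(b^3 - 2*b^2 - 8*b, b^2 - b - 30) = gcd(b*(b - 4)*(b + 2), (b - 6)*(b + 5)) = 1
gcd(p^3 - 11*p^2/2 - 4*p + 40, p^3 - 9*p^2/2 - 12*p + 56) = p^2 - 8*p + 16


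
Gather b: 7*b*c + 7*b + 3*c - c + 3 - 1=b*(7*c + 7) + 2*c + 2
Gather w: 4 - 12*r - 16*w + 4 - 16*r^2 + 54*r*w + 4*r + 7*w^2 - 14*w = -16*r^2 - 8*r + 7*w^2 + w*(54*r - 30) + 8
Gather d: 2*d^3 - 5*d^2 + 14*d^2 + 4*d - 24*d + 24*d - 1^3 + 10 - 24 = 2*d^3 + 9*d^2 + 4*d - 15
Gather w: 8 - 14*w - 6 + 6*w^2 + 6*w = 6*w^2 - 8*w + 2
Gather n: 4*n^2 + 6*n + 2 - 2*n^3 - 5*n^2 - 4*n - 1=-2*n^3 - n^2 + 2*n + 1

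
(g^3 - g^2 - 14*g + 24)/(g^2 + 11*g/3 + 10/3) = 3*(g^3 - g^2 - 14*g + 24)/(3*g^2 + 11*g + 10)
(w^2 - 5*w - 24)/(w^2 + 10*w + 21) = (w - 8)/(w + 7)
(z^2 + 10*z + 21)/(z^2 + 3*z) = (z + 7)/z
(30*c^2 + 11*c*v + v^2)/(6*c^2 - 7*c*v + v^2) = (30*c^2 + 11*c*v + v^2)/(6*c^2 - 7*c*v + v^2)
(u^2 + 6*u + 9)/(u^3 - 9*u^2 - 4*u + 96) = (u + 3)/(u^2 - 12*u + 32)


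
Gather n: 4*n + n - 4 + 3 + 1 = 5*n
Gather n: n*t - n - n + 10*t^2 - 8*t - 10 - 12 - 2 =n*(t - 2) + 10*t^2 - 8*t - 24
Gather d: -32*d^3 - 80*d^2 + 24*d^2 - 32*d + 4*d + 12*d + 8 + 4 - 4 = -32*d^3 - 56*d^2 - 16*d + 8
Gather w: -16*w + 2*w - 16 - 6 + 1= -14*w - 21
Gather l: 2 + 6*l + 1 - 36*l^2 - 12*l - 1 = -36*l^2 - 6*l + 2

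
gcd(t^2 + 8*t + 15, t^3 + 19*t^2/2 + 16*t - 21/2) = t + 3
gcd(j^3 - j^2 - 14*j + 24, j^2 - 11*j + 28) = 1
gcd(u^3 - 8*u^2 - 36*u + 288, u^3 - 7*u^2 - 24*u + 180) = u - 6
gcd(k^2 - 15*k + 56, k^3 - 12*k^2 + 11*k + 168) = k^2 - 15*k + 56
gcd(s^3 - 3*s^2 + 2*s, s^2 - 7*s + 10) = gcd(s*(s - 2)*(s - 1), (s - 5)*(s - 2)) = s - 2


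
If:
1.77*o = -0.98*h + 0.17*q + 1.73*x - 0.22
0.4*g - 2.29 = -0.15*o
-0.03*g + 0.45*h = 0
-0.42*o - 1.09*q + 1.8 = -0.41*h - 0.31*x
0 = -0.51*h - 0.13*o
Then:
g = 6.35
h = 0.42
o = -1.66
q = 2.02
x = -1.53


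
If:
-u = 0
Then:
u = 0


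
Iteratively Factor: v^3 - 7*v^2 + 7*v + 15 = (v + 1)*(v^2 - 8*v + 15) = (v - 3)*(v + 1)*(v - 5)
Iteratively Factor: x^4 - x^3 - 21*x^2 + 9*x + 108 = (x + 3)*(x^3 - 4*x^2 - 9*x + 36) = (x - 4)*(x + 3)*(x^2 - 9) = (x - 4)*(x - 3)*(x + 3)*(x + 3)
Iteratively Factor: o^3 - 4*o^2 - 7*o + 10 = (o - 5)*(o^2 + o - 2) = (o - 5)*(o - 1)*(o + 2)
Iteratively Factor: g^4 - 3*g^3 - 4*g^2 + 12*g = (g + 2)*(g^3 - 5*g^2 + 6*g) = (g - 3)*(g + 2)*(g^2 - 2*g) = (g - 3)*(g - 2)*(g + 2)*(g)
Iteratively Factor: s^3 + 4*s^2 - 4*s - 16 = (s - 2)*(s^2 + 6*s + 8) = (s - 2)*(s + 4)*(s + 2)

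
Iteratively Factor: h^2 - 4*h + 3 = (h - 1)*(h - 3)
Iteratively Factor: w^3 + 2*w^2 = (w)*(w^2 + 2*w) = w^2*(w + 2)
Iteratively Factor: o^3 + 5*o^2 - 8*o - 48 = (o - 3)*(o^2 + 8*o + 16) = (o - 3)*(o + 4)*(o + 4)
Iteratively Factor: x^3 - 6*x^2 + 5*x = (x - 1)*(x^2 - 5*x) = (x - 5)*(x - 1)*(x)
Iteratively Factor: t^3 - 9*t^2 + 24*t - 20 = (t - 2)*(t^2 - 7*t + 10) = (t - 2)^2*(t - 5)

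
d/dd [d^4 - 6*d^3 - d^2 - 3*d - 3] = 4*d^3 - 18*d^2 - 2*d - 3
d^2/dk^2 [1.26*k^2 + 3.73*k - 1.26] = 2.52000000000000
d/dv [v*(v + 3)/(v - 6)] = (v^2 - 12*v - 18)/(v^2 - 12*v + 36)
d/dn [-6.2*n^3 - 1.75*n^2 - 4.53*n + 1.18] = -18.6*n^2 - 3.5*n - 4.53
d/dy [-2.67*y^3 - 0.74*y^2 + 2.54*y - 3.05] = -8.01*y^2 - 1.48*y + 2.54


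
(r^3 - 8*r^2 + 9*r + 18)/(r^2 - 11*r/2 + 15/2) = 2*(r^2 - 5*r - 6)/(2*r - 5)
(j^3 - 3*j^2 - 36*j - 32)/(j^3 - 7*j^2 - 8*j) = (j + 4)/j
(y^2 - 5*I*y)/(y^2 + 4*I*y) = (y - 5*I)/(y + 4*I)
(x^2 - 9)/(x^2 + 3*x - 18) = (x + 3)/(x + 6)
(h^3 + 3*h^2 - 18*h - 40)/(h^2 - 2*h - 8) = h + 5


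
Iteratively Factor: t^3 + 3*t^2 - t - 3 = (t - 1)*(t^2 + 4*t + 3) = (t - 1)*(t + 3)*(t + 1)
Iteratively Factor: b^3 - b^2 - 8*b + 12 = (b + 3)*(b^2 - 4*b + 4) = (b - 2)*(b + 3)*(b - 2)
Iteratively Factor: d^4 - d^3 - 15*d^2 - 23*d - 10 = (d + 1)*(d^3 - 2*d^2 - 13*d - 10) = (d + 1)*(d + 2)*(d^2 - 4*d - 5) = (d + 1)^2*(d + 2)*(d - 5)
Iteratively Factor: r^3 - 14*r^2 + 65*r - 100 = (r - 5)*(r^2 - 9*r + 20) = (r - 5)^2*(r - 4)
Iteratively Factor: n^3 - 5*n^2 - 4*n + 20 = (n + 2)*(n^2 - 7*n + 10) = (n - 2)*(n + 2)*(n - 5)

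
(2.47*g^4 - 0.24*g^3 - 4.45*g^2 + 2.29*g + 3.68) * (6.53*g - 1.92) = 16.1291*g^5 - 6.3096*g^4 - 28.5977*g^3 + 23.4977*g^2 + 19.6336*g - 7.0656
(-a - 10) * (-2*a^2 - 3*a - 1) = 2*a^3 + 23*a^2 + 31*a + 10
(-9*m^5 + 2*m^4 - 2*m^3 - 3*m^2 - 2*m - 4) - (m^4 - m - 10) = -9*m^5 + m^4 - 2*m^3 - 3*m^2 - m + 6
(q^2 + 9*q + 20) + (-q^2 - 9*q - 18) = 2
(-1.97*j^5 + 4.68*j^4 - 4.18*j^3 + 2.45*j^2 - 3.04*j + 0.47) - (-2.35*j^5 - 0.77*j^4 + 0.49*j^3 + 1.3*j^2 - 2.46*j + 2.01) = 0.38*j^5 + 5.45*j^4 - 4.67*j^3 + 1.15*j^2 - 0.58*j - 1.54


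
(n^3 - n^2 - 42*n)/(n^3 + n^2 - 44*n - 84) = n/(n + 2)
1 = 1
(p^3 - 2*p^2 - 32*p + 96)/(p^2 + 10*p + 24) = (p^2 - 8*p + 16)/(p + 4)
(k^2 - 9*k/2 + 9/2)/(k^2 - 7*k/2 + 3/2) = (2*k - 3)/(2*k - 1)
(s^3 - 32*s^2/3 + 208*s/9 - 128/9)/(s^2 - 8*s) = s - 8/3 + 16/(9*s)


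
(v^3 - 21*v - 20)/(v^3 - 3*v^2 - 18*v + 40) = (v + 1)/(v - 2)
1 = 1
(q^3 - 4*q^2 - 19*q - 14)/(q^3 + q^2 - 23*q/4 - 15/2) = 4*(q^2 - 6*q - 7)/(4*q^2 - 4*q - 15)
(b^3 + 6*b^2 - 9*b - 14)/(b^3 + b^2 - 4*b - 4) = (b + 7)/(b + 2)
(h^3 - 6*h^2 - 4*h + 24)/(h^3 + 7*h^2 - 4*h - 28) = (h - 6)/(h + 7)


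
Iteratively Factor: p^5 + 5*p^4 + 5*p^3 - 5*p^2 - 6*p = (p)*(p^4 + 5*p^3 + 5*p^2 - 5*p - 6) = p*(p + 2)*(p^3 + 3*p^2 - p - 3) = p*(p - 1)*(p + 2)*(p^2 + 4*p + 3) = p*(p - 1)*(p + 2)*(p + 3)*(p + 1)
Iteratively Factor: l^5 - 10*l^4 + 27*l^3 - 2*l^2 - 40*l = (l - 4)*(l^4 - 6*l^3 + 3*l^2 + 10*l) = (l - 5)*(l - 4)*(l^3 - l^2 - 2*l) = l*(l - 5)*(l - 4)*(l^2 - l - 2) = l*(l - 5)*(l - 4)*(l - 2)*(l + 1)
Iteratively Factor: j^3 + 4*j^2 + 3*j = (j)*(j^2 + 4*j + 3) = j*(j + 3)*(j + 1)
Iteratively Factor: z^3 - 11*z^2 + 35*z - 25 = (z - 5)*(z^2 - 6*z + 5) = (z - 5)^2*(z - 1)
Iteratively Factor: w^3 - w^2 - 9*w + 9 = (w - 3)*(w^2 + 2*w - 3) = (w - 3)*(w + 3)*(w - 1)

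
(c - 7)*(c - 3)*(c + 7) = c^3 - 3*c^2 - 49*c + 147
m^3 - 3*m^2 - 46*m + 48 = (m - 8)*(m - 1)*(m + 6)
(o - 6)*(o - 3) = o^2 - 9*o + 18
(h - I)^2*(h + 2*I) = h^3 + 3*h - 2*I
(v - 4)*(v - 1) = v^2 - 5*v + 4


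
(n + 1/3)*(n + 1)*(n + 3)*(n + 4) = n^4 + 25*n^3/3 + 65*n^2/3 + 55*n/3 + 4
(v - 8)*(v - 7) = v^2 - 15*v + 56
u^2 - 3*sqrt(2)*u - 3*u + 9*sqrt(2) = (u - 3)*(u - 3*sqrt(2))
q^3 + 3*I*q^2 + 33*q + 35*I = (q - 5*I)*(q + I)*(q + 7*I)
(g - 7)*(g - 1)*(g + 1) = g^3 - 7*g^2 - g + 7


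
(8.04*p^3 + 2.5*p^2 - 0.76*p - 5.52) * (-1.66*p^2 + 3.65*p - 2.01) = -13.3464*p^5 + 25.196*p^4 - 5.7738*p^3 + 1.3642*p^2 - 18.6204*p + 11.0952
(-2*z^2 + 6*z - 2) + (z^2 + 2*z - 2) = -z^2 + 8*z - 4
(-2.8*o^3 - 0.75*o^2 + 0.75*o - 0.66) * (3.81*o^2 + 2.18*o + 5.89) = -10.668*o^5 - 8.9615*o^4 - 15.2695*o^3 - 5.2971*o^2 + 2.9787*o - 3.8874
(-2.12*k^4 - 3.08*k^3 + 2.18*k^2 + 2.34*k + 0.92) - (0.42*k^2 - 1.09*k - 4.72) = -2.12*k^4 - 3.08*k^3 + 1.76*k^2 + 3.43*k + 5.64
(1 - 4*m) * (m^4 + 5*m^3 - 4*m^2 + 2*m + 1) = -4*m^5 - 19*m^4 + 21*m^3 - 12*m^2 - 2*m + 1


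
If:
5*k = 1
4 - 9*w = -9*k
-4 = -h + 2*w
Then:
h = 238/45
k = 1/5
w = 29/45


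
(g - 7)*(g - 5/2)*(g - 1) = g^3 - 21*g^2/2 + 27*g - 35/2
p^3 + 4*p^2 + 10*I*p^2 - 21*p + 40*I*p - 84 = (p + 4)*(p + 3*I)*(p + 7*I)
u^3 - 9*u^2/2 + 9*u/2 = u*(u - 3)*(u - 3/2)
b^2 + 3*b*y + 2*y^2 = (b + y)*(b + 2*y)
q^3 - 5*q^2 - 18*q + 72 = (q - 6)*(q - 3)*(q + 4)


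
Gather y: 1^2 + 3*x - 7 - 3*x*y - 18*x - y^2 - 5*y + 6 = -15*x - y^2 + y*(-3*x - 5)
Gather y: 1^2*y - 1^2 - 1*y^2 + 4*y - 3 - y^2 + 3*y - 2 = -2*y^2 + 8*y - 6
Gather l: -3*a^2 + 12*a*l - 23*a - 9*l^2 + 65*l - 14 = -3*a^2 - 23*a - 9*l^2 + l*(12*a + 65) - 14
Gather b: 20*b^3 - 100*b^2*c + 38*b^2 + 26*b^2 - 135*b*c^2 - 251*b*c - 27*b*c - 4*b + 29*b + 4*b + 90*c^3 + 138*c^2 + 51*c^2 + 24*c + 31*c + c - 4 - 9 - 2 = 20*b^3 + b^2*(64 - 100*c) + b*(-135*c^2 - 278*c + 29) + 90*c^3 + 189*c^2 + 56*c - 15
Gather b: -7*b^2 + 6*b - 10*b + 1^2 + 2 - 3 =-7*b^2 - 4*b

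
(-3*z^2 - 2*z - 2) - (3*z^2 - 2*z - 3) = 1 - 6*z^2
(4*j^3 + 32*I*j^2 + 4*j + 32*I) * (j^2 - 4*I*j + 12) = 4*j^5 + 16*I*j^4 + 180*j^3 + 400*I*j^2 + 176*j + 384*I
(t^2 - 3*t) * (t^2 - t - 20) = t^4 - 4*t^3 - 17*t^2 + 60*t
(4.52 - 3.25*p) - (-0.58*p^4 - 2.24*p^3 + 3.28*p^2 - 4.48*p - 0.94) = 0.58*p^4 + 2.24*p^3 - 3.28*p^2 + 1.23*p + 5.46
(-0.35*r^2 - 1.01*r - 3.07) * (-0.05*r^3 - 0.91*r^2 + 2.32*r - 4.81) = 0.0175*r^5 + 0.369*r^4 + 0.2606*r^3 + 2.134*r^2 - 2.2643*r + 14.7667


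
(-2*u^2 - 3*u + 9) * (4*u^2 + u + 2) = -8*u^4 - 14*u^3 + 29*u^2 + 3*u + 18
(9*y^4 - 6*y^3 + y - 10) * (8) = 72*y^4 - 48*y^3 + 8*y - 80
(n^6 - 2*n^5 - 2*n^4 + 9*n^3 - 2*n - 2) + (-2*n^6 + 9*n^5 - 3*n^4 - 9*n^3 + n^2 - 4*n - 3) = -n^6 + 7*n^5 - 5*n^4 + n^2 - 6*n - 5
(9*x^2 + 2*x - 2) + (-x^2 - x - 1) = 8*x^2 + x - 3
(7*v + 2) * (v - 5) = 7*v^2 - 33*v - 10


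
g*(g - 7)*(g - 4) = g^3 - 11*g^2 + 28*g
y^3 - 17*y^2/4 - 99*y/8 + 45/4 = (y - 6)*(y - 3/4)*(y + 5/2)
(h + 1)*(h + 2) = h^2 + 3*h + 2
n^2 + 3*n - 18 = (n - 3)*(n + 6)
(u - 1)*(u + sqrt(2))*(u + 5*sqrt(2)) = u^3 - u^2 + 6*sqrt(2)*u^2 - 6*sqrt(2)*u + 10*u - 10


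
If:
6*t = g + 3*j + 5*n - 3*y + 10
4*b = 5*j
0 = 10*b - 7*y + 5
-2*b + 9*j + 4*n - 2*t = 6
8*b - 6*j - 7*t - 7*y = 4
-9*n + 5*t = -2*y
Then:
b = 178/197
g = -15122/985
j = 712/985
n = -149/197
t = -2131/985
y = 395/197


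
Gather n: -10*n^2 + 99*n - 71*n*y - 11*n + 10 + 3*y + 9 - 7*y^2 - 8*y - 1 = -10*n^2 + n*(88 - 71*y) - 7*y^2 - 5*y + 18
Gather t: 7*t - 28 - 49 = 7*t - 77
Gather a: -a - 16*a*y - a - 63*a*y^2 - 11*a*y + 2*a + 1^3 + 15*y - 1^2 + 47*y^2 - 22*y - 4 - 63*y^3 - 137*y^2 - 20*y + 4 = a*(-63*y^2 - 27*y) - 63*y^3 - 90*y^2 - 27*y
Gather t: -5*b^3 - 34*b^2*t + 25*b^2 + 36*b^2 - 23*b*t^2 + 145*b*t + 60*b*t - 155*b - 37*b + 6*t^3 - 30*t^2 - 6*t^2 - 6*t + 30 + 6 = -5*b^3 + 61*b^2 - 192*b + 6*t^3 + t^2*(-23*b - 36) + t*(-34*b^2 + 205*b - 6) + 36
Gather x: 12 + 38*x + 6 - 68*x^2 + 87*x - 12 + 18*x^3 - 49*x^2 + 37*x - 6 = 18*x^3 - 117*x^2 + 162*x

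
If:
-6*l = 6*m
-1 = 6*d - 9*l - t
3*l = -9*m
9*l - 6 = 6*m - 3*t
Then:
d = 1/6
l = 0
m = 0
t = 2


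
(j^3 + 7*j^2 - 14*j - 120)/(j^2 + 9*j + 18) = (j^2 + j - 20)/(j + 3)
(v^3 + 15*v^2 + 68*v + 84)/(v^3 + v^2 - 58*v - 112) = (v + 6)/(v - 8)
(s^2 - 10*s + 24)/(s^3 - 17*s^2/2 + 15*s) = 2*(s - 4)/(s*(2*s - 5))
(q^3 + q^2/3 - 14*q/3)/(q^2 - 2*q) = q + 7/3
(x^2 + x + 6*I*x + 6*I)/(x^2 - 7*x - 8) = (x + 6*I)/(x - 8)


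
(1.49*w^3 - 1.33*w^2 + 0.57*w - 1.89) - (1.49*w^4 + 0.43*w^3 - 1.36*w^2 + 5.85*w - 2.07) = -1.49*w^4 + 1.06*w^3 + 0.03*w^2 - 5.28*w + 0.18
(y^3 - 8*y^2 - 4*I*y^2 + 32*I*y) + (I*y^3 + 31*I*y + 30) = y^3 + I*y^3 - 8*y^2 - 4*I*y^2 + 63*I*y + 30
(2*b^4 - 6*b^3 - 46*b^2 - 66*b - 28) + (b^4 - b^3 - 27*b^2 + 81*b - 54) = 3*b^4 - 7*b^3 - 73*b^2 + 15*b - 82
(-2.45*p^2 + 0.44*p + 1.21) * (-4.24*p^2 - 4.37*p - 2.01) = 10.388*p^4 + 8.8409*p^3 - 2.1287*p^2 - 6.1721*p - 2.4321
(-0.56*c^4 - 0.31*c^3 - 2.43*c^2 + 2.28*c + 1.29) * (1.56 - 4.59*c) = 2.5704*c^5 + 0.5493*c^4 + 10.6701*c^3 - 14.256*c^2 - 2.3643*c + 2.0124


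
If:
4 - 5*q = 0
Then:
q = 4/5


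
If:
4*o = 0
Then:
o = 0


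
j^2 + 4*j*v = j*(j + 4*v)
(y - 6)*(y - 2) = y^2 - 8*y + 12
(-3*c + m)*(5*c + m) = -15*c^2 + 2*c*m + m^2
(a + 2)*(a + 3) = a^2 + 5*a + 6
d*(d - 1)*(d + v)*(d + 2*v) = d^4 + 3*d^3*v - d^3 + 2*d^2*v^2 - 3*d^2*v - 2*d*v^2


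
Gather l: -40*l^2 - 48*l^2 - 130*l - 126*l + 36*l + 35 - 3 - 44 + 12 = -88*l^2 - 220*l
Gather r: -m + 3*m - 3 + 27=2*m + 24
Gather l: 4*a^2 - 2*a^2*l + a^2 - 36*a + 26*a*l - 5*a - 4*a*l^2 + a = 5*a^2 - 4*a*l^2 - 40*a + l*(-2*a^2 + 26*a)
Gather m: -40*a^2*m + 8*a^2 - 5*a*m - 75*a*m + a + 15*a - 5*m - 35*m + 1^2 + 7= 8*a^2 + 16*a + m*(-40*a^2 - 80*a - 40) + 8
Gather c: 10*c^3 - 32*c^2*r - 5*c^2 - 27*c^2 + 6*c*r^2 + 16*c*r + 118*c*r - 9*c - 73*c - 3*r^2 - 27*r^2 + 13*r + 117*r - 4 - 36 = 10*c^3 + c^2*(-32*r - 32) + c*(6*r^2 + 134*r - 82) - 30*r^2 + 130*r - 40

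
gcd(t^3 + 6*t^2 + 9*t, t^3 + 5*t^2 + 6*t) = t^2 + 3*t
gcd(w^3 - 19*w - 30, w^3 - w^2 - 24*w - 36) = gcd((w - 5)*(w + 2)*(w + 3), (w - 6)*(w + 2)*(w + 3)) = w^2 + 5*w + 6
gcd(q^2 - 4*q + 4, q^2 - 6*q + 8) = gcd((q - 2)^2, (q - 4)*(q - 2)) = q - 2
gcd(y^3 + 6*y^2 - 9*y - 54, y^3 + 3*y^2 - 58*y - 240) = y + 6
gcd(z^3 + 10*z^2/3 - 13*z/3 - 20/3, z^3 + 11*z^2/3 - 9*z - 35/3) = z + 1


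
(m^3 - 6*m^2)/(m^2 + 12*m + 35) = m^2*(m - 6)/(m^2 + 12*m + 35)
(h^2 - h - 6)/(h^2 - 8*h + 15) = (h + 2)/(h - 5)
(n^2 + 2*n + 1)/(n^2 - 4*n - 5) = (n + 1)/(n - 5)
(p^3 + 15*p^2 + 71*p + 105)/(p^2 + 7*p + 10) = (p^2 + 10*p + 21)/(p + 2)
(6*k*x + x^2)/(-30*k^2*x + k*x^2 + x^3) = 1/(-5*k + x)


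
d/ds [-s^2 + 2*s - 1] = 2 - 2*s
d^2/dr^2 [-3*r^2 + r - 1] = -6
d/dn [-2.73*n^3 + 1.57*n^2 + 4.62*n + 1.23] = -8.19*n^2 + 3.14*n + 4.62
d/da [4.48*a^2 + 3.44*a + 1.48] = 8.96*a + 3.44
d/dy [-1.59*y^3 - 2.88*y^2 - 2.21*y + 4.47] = -4.77*y^2 - 5.76*y - 2.21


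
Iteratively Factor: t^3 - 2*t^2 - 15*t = (t + 3)*(t^2 - 5*t) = (t - 5)*(t + 3)*(t)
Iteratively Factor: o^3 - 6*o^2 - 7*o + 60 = (o + 3)*(o^2 - 9*o + 20) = (o - 4)*(o + 3)*(o - 5)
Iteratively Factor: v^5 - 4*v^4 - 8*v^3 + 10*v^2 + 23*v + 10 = (v + 1)*(v^4 - 5*v^3 - 3*v^2 + 13*v + 10) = (v - 2)*(v + 1)*(v^3 - 3*v^2 - 9*v - 5) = (v - 2)*(v + 1)^2*(v^2 - 4*v - 5) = (v - 2)*(v + 1)^3*(v - 5)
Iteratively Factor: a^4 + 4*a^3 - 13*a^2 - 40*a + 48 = (a + 4)*(a^3 - 13*a + 12) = (a - 3)*(a + 4)*(a^2 + 3*a - 4) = (a - 3)*(a + 4)^2*(a - 1)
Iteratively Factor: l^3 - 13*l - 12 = (l + 3)*(l^2 - 3*l - 4) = (l - 4)*(l + 3)*(l + 1)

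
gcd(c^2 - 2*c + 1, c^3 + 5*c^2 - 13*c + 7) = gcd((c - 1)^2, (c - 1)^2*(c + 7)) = c^2 - 2*c + 1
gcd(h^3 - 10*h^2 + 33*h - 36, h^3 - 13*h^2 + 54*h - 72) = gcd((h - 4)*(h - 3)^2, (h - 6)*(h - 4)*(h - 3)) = h^2 - 7*h + 12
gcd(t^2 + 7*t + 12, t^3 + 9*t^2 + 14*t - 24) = t + 4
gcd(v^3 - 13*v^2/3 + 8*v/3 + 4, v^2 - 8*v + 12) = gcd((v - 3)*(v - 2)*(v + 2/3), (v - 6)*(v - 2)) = v - 2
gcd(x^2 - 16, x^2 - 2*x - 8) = x - 4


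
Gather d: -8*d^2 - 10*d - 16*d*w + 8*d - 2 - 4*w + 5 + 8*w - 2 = -8*d^2 + d*(-16*w - 2) + 4*w + 1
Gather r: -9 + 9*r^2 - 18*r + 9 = 9*r^2 - 18*r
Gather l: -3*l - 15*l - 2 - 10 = -18*l - 12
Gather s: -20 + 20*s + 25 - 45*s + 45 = 50 - 25*s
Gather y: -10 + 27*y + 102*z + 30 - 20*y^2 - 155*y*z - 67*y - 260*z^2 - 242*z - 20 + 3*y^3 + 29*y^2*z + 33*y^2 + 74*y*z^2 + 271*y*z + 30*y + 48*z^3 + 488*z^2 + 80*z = 3*y^3 + y^2*(29*z + 13) + y*(74*z^2 + 116*z - 10) + 48*z^3 + 228*z^2 - 60*z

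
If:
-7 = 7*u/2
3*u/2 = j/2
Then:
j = -6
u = -2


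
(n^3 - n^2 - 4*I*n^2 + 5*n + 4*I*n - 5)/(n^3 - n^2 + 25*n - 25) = (n + I)/(n + 5*I)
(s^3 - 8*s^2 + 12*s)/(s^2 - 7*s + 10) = s*(s - 6)/(s - 5)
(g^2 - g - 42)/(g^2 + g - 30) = (g - 7)/(g - 5)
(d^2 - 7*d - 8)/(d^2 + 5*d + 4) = (d - 8)/(d + 4)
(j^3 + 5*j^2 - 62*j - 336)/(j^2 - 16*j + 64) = (j^2 + 13*j + 42)/(j - 8)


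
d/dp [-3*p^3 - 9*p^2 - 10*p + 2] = -9*p^2 - 18*p - 10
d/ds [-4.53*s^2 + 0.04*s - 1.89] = 0.04 - 9.06*s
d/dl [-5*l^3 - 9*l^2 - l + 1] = -15*l^2 - 18*l - 1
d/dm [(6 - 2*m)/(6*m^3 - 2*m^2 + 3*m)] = 2*(12*m^3 - 56*m^2 + 12*m - 9)/(m^2*(36*m^4 - 24*m^3 + 40*m^2 - 12*m + 9))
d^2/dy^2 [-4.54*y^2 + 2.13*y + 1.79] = -9.08000000000000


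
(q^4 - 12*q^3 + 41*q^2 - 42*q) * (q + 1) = q^5 - 11*q^4 + 29*q^3 - q^2 - 42*q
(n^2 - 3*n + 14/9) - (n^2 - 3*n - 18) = 176/9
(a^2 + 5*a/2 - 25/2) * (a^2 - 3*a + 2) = a^4 - a^3/2 - 18*a^2 + 85*a/2 - 25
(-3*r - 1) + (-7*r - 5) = -10*r - 6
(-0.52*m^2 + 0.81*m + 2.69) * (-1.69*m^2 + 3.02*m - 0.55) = 0.8788*m^4 - 2.9393*m^3 - 1.8139*m^2 + 7.6783*m - 1.4795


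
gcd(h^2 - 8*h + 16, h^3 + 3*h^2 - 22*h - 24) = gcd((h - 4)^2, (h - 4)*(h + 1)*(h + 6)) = h - 4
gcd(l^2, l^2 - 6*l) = l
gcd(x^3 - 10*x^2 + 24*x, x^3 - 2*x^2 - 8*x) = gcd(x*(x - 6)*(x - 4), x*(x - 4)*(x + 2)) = x^2 - 4*x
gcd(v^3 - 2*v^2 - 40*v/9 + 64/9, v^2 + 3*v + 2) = v + 2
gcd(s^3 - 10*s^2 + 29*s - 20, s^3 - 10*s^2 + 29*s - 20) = s^3 - 10*s^2 + 29*s - 20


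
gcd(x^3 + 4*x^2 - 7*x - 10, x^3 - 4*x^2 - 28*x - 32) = 1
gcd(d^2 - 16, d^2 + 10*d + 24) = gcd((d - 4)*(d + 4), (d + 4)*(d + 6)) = d + 4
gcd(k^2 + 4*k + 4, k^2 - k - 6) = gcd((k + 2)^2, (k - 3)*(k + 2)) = k + 2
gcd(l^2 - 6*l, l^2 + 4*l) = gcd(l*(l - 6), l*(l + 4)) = l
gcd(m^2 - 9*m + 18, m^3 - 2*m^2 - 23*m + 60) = m - 3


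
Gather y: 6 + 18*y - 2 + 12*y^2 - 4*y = 12*y^2 + 14*y + 4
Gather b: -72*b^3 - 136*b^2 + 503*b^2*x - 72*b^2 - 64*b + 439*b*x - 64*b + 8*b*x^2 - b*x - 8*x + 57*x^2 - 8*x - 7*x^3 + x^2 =-72*b^3 + b^2*(503*x - 208) + b*(8*x^2 + 438*x - 128) - 7*x^3 + 58*x^2 - 16*x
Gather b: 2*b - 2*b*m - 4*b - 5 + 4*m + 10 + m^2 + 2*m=b*(-2*m - 2) + m^2 + 6*m + 5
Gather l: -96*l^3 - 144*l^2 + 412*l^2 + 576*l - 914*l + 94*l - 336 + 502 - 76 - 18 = -96*l^3 + 268*l^2 - 244*l + 72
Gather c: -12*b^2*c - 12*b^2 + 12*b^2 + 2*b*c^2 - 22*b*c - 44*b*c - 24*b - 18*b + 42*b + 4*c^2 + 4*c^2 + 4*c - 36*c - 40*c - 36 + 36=c^2*(2*b + 8) + c*(-12*b^2 - 66*b - 72)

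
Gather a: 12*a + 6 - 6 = 12*a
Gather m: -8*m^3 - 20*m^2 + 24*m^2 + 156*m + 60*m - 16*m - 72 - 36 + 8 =-8*m^3 + 4*m^2 + 200*m - 100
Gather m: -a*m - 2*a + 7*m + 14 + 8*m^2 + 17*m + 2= -2*a + 8*m^2 + m*(24 - a) + 16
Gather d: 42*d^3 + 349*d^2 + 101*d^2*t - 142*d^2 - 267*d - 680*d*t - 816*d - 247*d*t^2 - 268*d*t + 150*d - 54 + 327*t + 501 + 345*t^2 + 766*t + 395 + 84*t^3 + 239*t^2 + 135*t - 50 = 42*d^3 + d^2*(101*t + 207) + d*(-247*t^2 - 948*t - 933) + 84*t^3 + 584*t^2 + 1228*t + 792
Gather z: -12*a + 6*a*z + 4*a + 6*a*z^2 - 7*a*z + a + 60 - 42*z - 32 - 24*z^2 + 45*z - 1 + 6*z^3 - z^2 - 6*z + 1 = -7*a + 6*z^3 + z^2*(6*a - 25) + z*(-a - 3) + 28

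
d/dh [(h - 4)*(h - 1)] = 2*h - 5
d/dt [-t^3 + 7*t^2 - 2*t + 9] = -3*t^2 + 14*t - 2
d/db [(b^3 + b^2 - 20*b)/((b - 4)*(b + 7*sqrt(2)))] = (b^2 + 14*sqrt(2)*b + 35*sqrt(2))/(b^2 + 14*sqrt(2)*b + 98)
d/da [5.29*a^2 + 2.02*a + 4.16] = 10.58*a + 2.02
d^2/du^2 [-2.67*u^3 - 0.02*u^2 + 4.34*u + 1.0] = -16.02*u - 0.04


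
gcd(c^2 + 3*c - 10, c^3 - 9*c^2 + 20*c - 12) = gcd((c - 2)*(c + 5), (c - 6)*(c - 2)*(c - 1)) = c - 2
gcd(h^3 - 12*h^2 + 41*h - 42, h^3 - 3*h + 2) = 1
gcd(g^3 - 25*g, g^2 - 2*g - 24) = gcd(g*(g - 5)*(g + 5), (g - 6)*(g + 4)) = 1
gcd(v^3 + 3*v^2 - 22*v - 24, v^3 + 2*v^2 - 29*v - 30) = v^2 + 7*v + 6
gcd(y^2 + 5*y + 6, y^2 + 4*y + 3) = y + 3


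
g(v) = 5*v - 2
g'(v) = 5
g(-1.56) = -9.80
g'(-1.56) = 5.00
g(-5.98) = -31.90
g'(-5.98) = 5.00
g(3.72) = 16.60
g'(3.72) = 5.00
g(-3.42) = -19.10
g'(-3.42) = 5.00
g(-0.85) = -6.25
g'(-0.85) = 5.00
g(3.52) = 15.60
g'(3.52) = 5.00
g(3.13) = 13.65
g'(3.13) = 5.00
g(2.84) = 12.20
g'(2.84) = 5.00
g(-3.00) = -17.00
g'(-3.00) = 5.00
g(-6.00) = -32.00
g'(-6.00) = 5.00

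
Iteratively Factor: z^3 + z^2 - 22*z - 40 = (z + 4)*(z^2 - 3*z - 10) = (z - 5)*(z + 4)*(z + 2)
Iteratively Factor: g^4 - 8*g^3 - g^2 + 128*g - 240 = (g - 4)*(g^3 - 4*g^2 - 17*g + 60) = (g - 4)*(g + 4)*(g^2 - 8*g + 15) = (g - 4)*(g - 3)*(g + 4)*(g - 5)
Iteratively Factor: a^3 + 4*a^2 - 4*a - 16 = (a + 2)*(a^2 + 2*a - 8) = (a + 2)*(a + 4)*(a - 2)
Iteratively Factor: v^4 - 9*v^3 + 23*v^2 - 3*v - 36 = (v - 4)*(v^3 - 5*v^2 + 3*v + 9) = (v - 4)*(v - 3)*(v^2 - 2*v - 3) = (v - 4)*(v - 3)*(v + 1)*(v - 3)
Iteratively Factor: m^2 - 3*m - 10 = (m - 5)*(m + 2)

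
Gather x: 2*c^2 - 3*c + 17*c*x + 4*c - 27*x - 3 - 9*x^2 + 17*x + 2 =2*c^2 + c - 9*x^2 + x*(17*c - 10) - 1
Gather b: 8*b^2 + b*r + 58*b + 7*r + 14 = 8*b^2 + b*(r + 58) + 7*r + 14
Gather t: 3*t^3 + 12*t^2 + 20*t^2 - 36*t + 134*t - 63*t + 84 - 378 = 3*t^3 + 32*t^2 + 35*t - 294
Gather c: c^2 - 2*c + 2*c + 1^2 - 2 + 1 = c^2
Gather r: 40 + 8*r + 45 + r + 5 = 9*r + 90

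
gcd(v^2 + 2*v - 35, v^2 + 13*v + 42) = v + 7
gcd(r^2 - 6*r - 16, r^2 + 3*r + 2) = r + 2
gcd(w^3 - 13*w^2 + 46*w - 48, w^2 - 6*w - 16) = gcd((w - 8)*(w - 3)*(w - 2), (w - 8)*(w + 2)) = w - 8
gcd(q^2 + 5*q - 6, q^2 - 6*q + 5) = q - 1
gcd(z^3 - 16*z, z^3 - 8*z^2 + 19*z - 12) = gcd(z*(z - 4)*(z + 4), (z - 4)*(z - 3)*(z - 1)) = z - 4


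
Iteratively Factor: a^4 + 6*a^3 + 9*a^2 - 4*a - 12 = (a + 2)*(a^3 + 4*a^2 + a - 6) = (a + 2)^2*(a^2 + 2*a - 3) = (a + 2)^2*(a + 3)*(a - 1)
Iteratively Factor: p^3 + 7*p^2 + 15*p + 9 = (p + 1)*(p^2 + 6*p + 9) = (p + 1)*(p + 3)*(p + 3)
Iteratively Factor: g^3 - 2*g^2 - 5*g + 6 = (g - 1)*(g^2 - g - 6) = (g - 3)*(g - 1)*(g + 2)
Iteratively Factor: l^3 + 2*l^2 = (l + 2)*(l^2) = l*(l + 2)*(l)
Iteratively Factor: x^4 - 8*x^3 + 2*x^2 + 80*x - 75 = (x + 3)*(x^3 - 11*x^2 + 35*x - 25) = (x - 5)*(x + 3)*(x^2 - 6*x + 5) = (x - 5)^2*(x + 3)*(x - 1)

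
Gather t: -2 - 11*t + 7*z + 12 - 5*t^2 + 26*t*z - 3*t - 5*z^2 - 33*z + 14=-5*t^2 + t*(26*z - 14) - 5*z^2 - 26*z + 24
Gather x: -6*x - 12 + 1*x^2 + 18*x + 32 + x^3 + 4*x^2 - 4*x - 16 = x^3 + 5*x^2 + 8*x + 4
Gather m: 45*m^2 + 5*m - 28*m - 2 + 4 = 45*m^2 - 23*m + 2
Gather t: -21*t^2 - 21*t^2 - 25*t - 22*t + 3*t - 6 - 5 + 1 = -42*t^2 - 44*t - 10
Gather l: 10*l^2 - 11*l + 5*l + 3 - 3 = 10*l^2 - 6*l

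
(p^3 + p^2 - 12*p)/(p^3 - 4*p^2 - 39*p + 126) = p*(p + 4)/(p^2 - p - 42)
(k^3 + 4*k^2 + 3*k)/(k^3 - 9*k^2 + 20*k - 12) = k*(k^2 + 4*k + 3)/(k^3 - 9*k^2 + 20*k - 12)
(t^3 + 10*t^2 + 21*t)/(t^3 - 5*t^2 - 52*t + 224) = t*(t + 3)/(t^2 - 12*t + 32)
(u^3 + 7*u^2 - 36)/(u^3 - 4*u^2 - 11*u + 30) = (u + 6)/(u - 5)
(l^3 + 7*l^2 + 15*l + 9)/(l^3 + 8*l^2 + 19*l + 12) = (l + 3)/(l + 4)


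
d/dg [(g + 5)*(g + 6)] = 2*g + 11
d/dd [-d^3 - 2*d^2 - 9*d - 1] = -3*d^2 - 4*d - 9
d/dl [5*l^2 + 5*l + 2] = 10*l + 5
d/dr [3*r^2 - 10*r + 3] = 6*r - 10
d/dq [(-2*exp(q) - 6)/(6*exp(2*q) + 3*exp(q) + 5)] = (12*exp(2*q) + 72*exp(q) + 8)*exp(q)/(36*exp(4*q) + 36*exp(3*q) + 69*exp(2*q) + 30*exp(q) + 25)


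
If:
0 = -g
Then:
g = 0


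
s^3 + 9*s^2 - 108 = (s - 3)*(s + 6)^2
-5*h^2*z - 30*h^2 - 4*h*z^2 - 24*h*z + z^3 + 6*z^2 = (-5*h + z)*(h + z)*(z + 6)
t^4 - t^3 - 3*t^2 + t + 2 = (t - 2)*(t - 1)*(t + 1)^2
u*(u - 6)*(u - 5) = u^3 - 11*u^2 + 30*u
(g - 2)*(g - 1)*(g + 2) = g^3 - g^2 - 4*g + 4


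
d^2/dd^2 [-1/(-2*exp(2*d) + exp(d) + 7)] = ((1 - 8*exp(d))*(-2*exp(2*d) + exp(d) + 7) - 2*(4*exp(d) - 1)^2*exp(d))*exp(d)/(-2*exp(2*d) + exp(d) + 7)^3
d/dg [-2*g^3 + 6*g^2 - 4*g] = -6*g^2 + 12*g - 4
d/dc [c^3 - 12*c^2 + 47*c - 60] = 3*c^2 - 24*c + 47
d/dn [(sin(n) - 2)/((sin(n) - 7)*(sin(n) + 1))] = (4*sin(n) + cos(n)^2 - 20)*cos(n)/((sin(n) - 7)^2*(sin(n) + 1)^2)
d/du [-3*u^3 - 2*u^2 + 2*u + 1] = -9*u^2 - 4*u + 2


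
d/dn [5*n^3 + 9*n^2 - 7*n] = 15*n^2 + 18*n - 7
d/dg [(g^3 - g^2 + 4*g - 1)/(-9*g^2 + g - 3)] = (-9*g^4 + 2*g^3 + 26*g^2 - 12*g - 11)/(81*g^4 - 18*g^3 + 55*g^2 - 6*g + 9)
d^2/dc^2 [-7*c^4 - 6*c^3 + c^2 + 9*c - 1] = -84*c^2 - 36*c + 2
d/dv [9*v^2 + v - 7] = 18*v + 1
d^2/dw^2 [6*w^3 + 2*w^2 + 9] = 36*w + 4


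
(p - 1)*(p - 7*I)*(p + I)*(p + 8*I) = p^4 - p^3 + 2*I*p^3 + 55*p^2 - 2*I*p^2 - 55*p + 56*I*p - 56*I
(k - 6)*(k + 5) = k^2 - k - 30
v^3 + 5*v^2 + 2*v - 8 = (v - 1)*(v + 2)*(v + 4)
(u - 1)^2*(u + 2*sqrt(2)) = u^3 - 2*u^2 + 2*sqrt(2)*u^2 - 4*sqrt(2)*u + u + 2*sqrt(2)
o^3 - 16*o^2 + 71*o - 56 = (o - 8)*(o - 7)*(o - 1)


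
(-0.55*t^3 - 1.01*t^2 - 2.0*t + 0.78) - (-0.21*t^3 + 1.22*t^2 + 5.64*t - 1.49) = -0.34*t^3 - 2.23*t^2 - 7.64*t + 2.27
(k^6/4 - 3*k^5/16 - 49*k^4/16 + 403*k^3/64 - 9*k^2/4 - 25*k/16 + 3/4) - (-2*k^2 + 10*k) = k^6/4 - 3*k^5/16 - 49*k^4/16 + 403*k^3/64 - k^2/4 - 185*k/16 + 3/4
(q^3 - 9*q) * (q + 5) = q^4 + 5*q^3 - 9*q^2 - 45*q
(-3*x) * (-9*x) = 27*x^2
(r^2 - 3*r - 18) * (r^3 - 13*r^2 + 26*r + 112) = r^5 - 16*r^4 + 47*r^3 + 268*r^2 - 804*r - 2016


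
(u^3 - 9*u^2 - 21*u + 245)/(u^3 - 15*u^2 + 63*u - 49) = (u + 5)/(u - 1)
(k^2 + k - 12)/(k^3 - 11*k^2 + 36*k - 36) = (k + 4)/(k^2 - 8*k + 12)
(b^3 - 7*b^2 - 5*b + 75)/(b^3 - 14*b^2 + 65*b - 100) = (b + 3)/(b - 4)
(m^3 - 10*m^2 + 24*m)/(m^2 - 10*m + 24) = m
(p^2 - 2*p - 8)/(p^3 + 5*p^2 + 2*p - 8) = (p - 4)/(p^2 + 3*p - 4)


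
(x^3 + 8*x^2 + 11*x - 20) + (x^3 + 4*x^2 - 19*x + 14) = 2*x^3 + 12*x^2 - 8*x - 6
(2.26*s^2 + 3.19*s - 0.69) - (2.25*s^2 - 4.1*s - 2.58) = 0.00999999999999979*s^2 + 7.29*s + 1.89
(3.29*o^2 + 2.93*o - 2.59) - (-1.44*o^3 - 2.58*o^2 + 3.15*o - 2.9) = 1.44*o^3 + 5.87*o^2 - 0.22*o + 0.31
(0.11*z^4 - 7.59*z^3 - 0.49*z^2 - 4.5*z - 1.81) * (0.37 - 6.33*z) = -0.6963*z^5 + 48.0854*z^4 + 0.2934*z^3 + 28.3037*z^2 + 9.7923*z - 0.6697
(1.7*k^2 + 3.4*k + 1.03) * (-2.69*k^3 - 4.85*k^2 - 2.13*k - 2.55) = -4.573*k^5 - 17.391*k^4 - 22.8817*k^3 - 16.5725*k^2 - 10.8639*k - 2.6265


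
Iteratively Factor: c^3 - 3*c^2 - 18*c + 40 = (c + 4)*(c^2 - 7*c + 10) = (c - 5)*(c + 4)*(c - 2)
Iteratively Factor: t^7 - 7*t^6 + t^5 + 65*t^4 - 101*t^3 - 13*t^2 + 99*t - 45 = (t - 1)*(t^6 - 6*t^5 - 5*t^4 + 60*t^3 - 41*t^2 - 54*t + 45) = (t - 1)^2*(t^5 - 5*t^4 - 10*t^3 + 50*t^2 + 9*t - 45) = (t - 1)^3*(t^4 - 4*t^3 - 14*t^2 + 36*t + 45) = (t - 3)*(t - 1)^3*(t^3 - t^2 - 17*t - 15) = (t - 5)*(t - 3)*(t - 1)^3*(t^2 + 4*t + 3) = (t - 5)*(t - 3)*(t - 1)^3*(t + 1)*(t + 3)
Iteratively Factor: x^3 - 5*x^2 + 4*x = (x - 1)*(x^2 - 4*x) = x*(x - 1)*(x - 4)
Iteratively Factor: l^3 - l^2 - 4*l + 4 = (l + 2)*(l^2 - 3*l + 2) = (l - 1)*(l + 2)*(l - 2)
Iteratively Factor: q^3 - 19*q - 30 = (q - 5)*(q^2 + 5*q + 6) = (q - 5)*(q + 3)*(q + 2)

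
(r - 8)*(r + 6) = r^2 - 2*r - 48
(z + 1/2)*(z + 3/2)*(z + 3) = z^3 + 5*z^2 + 27*z/4 + 9/4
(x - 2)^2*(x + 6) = x^3 + 2*x^2 - 20*x + 24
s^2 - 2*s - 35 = (s - 7)*(s + 5)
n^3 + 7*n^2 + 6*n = n*(n + 1)*(n + 6)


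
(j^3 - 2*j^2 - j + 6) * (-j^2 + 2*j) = -j^5 + 4*j^4 - 3*j^3 - 8*j^2 + 12*j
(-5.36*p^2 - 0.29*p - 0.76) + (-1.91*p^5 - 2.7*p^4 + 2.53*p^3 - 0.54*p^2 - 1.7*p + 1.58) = -1.91*p^5 - 2.7*p^4 + 2.53*p^3 - 5.9*p^2 - 1.99*p + 0.82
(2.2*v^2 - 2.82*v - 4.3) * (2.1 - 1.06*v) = -2.332*v^3 + 7.6092*v^2 - 1.364*v - 9.03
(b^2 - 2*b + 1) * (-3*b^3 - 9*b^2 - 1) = -3*b^5 - 3*b^4 + 15*b^3 - 10*b^2 + 2*b - 1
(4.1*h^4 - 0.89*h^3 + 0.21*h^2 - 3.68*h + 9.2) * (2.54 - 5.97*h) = -24.477*h^5 + 15.7273*h^4 - 3.5143*h^3 + 22.503*h^2 - 64.2712*h + 23.368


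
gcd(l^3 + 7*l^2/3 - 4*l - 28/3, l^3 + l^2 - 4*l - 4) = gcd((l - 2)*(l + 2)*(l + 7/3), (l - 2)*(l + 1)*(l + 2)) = l^2 - 4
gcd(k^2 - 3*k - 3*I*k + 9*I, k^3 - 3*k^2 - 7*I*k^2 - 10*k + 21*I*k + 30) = k - 3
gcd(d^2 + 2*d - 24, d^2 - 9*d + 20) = d - 4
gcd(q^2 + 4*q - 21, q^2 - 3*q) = q - 3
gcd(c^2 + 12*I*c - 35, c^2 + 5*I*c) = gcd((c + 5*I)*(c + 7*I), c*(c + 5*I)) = c + 5*I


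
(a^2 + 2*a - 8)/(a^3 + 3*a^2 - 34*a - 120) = (a - 2)/(a^2 - a - 30)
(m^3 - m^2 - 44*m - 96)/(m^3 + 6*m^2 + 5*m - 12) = (m - 8)/(m - 1)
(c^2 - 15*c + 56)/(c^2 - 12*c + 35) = (c - 8)/(c - 5)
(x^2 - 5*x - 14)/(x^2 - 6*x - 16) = (x - 7)/(x - 8)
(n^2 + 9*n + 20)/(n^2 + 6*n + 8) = (n + 5)/(n + 2)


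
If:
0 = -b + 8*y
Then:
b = 8*y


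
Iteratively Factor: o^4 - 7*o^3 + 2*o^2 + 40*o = (o - 5)*(o^3 - 2*o^2 - 8*o) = (o - 5)*(o - 4)*(o^2 + 2*o) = o*(o - 5)*(o - 4)*(o + 2)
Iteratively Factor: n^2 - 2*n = (n - 2)*(n)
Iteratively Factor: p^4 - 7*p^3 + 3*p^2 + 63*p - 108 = (p + 3)*(p^3 - 10*p^2 + 33*p - 36) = (p - 4)*(p + 3)*(p^2 - 6*p + 9) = (p - 4)*(p - 3)*(p + 3)*(p - 3)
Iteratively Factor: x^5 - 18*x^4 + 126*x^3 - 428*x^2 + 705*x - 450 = (x - 3)*(x^4 - 15*x^3 + 81*x^2 - 185*x + 150) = (x - 5)*(x - 3)*(x^3 - 10*x^2 + 31*x - 30) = (x - 5)*(x - 3)*(x - 2)*(x^2 - 8*x + 15) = (x - 5)^2*(x - 3)*(x - 2)*(x - 3)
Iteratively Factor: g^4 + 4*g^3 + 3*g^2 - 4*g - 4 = (g + 1)*(g^3 + 3*g^2 - 4) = (g + 1)*(g + 2)*(g^2 + g - 2) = (g - 1)*(g + 1)*(g + 2)*(g + 2)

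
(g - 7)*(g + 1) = g^2 - 6*g - 7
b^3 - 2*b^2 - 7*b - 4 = (b - 4)*(b + 1)^2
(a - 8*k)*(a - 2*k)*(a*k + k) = a^3*k - 10*a^2*k^2 + a^2*k + 16*a*k^3 - 10*a*k^2 + 16*k^3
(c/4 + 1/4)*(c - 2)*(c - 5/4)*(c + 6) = c^4/4 + 15*c^3/16 - 57*c^2/16 - c/2 + 15/4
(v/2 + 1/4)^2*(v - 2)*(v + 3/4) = v^4/4 - v^3/16 - 5*v^2/8 - 29*v/64 - 3/32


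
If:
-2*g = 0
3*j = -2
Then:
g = 0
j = -2/3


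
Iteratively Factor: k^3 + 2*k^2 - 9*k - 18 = (k + 3)*(k^2 - k - 6) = (k - 3)*(k + 3)*(k + 2)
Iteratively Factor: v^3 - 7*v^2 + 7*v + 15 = (v - 3)*(v^2 - 4*v - 5) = (v - 3)*(v + 1)*(v - 5)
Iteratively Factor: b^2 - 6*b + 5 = (b - 5)*(b - 1)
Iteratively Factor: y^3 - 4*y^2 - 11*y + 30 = (y + 3)*(y^2 - 7*y + 10) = (y - 2)*(y + 3)*(y - 5)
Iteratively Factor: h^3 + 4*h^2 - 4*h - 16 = (h + 2)*(h^2 + 2*h - 8) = (h + 2)*(h + 4)*(h - 2)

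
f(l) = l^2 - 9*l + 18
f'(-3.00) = -15.00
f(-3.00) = 54.00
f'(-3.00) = -15.00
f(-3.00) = 54.00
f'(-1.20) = -11.40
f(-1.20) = 30.24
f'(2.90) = -3.20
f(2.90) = 0.31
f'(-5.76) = -20.52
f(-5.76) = 103.02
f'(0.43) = -8.14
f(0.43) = 14.31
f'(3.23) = -2.54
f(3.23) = -0.64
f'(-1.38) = -11.76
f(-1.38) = 32.32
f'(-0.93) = -10.86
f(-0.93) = 27.23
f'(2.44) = -4.12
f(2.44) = 1.99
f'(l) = 2*l - 9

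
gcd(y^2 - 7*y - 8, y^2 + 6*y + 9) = 1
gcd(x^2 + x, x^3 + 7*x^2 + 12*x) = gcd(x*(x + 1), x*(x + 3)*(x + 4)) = x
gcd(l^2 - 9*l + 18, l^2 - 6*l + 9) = l - 3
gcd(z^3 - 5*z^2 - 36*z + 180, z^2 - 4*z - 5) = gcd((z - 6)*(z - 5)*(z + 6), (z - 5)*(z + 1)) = z - 5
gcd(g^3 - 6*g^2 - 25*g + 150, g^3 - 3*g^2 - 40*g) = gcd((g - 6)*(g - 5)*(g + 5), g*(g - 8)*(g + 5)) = g + 5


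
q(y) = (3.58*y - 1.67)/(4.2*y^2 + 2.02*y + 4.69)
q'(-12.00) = -0.01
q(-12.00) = -0.08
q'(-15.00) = -0.00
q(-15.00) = -0.06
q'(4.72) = -0.02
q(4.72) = 0.14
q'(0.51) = 0.50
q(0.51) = 0.02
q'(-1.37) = -0.28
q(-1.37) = -0.67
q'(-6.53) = -0.02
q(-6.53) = -0.15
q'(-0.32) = 0.71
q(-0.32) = -0.63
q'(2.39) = -0.03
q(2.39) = 0.21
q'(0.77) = 0.29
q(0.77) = 0.12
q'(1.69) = 0.00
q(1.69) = 0.22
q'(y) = (-8.4*y - 2.02)*(3.58*y - 1.67)/(4.2*y^2 + 2.02*y + 4.69)^2 + 3.58/(4.2*y^2 + 2.02*y + 4.69)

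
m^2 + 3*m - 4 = (m - 1)*(m + 4)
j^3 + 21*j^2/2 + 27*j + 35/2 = (j + 1)*(j + 5/2)*(j + 7)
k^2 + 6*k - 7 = (k - 1)*(k + 7)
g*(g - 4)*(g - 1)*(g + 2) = g^4 - 3*g^3 - 6*g^2 + 8*g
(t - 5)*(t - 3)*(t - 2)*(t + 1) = t^4 - 9*t^3 + 21*t^2 + t - 30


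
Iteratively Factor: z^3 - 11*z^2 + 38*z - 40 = (z - 5)*(z^2 - 6*z + 8) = (z - 5)*(z - 4)*(z - 2)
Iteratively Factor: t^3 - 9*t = (t)*(t^2 - 9) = t*(t - 3)*(t + 3)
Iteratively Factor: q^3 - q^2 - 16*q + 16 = (q - 1)*(q^2 - 16) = (q - 1)*(q + 4)*(q - 4)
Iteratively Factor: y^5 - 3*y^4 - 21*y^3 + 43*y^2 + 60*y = (y)*(y^4 - 3*y^3 - 21*y^2 + 43*y + 60) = y*(y - 3)*(y^3 - 21*y - 20) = y*(y - 3)*(y + 4)*(y^2 - 4*y - 5) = y*(y - 3)*(y + 1)*(y + 4)*(y - 5)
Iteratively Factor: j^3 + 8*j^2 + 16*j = (j + 4)*(j^2 + 4*j) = j*(j + 4)*(j + 4)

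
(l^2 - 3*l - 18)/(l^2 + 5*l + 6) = (l - 6)/(l + 2)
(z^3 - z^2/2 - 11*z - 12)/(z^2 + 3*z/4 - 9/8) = 4*(z^2 - 2*z - 8)/(4*z - 3)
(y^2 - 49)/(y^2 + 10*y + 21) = (y - 7)/(y + 3)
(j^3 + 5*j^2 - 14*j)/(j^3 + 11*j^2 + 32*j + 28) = j*(j - 2)/(j^2 + 4*j + 4)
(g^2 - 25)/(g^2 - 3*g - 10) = (g + 5)/(g + 2)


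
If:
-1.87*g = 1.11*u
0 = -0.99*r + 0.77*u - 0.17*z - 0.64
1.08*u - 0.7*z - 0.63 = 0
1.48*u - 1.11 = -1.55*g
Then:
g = -1.18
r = 0.52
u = 1.98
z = 2.16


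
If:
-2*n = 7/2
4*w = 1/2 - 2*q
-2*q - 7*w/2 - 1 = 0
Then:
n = -7/4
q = -23/4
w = 3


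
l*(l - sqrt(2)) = l^2 - sqrt(2)*l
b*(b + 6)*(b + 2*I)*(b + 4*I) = b^4 + 6*b^3 + 6*I*b^3 - 8*b^2 + 36*I*b^2 - 48*b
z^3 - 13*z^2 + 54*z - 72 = (z - 6)*(z - 4)*(z - 3)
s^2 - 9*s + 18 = (s - 6)*(s - 3)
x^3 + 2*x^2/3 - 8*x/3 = x*(x - 4/3)*(x + 2)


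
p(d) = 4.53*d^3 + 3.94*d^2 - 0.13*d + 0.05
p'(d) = 13.59*d^2 + 7.88*d - 0.13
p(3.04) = 163.33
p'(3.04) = 149.42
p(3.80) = 305.02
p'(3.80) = 226.05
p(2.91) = 144.67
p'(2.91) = 137.88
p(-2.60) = -52.60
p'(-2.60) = 71.25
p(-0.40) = 0.44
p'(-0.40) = -1.11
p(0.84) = 5.41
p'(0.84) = 16.08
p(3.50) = 242.08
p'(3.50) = 193.93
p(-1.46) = -5.46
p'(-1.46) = 17.33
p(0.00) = 0.05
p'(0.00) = -0.13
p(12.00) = 8393.69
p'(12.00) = 2051.39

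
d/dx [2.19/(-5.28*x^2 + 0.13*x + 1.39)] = (23.1264*x - 0.2847)/(-5.28*x^2 + 0.13*x + 1.39)^2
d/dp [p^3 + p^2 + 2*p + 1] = 3*p^2 + 2*p + 2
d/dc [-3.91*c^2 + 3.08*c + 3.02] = 3.08 - 7.82*c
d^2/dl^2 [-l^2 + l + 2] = -2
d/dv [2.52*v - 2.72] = 2.52000000000000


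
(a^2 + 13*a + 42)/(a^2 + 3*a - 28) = (a + 6)/(a - 4)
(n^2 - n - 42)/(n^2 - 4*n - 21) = (n + 6)/(n + 3)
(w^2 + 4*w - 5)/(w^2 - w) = (w + 5)/w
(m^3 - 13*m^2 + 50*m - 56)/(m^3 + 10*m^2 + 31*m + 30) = (m^3 - 13*m^2 + 50*m - 56)/(m^3 + 10*m^2 + 31*m + 30)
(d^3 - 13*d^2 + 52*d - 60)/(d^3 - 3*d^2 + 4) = (d^2 - 11*d + 30)/(d^2 - d - 2)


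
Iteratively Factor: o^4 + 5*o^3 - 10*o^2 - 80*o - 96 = (o - 4)*(o^3 + 9*o^2 + 26*o + 24) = (o - 4)*(o + 3)*(o^2 + 6*o + 8) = (o - 4)*(o + 3)*(o + 4)*(o + 2)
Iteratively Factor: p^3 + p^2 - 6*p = (p + 3)*(p^2 - 2*p) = p*(p + 3)*(p - 2)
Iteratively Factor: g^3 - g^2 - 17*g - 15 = (g - 5)*(g^2 + 4*g + 3) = (g - 5)*(g + 1)*(g + 3)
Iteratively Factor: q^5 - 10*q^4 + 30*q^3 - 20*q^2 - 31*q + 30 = (q - 2)*(q^4 - 8*q^3 + 14*q^2 + 8*q - 15) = (q - 2)*(q + 1)*(q^3 - 9*q^2 + 23*q - 15) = (q - 5)*(q - 2)*(q + 1)*(q^2 - 4*q + 3) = (q - 5)*(q - 2)*(q - 1)*(q + 1)*(q - 3)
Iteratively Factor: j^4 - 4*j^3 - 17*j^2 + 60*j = (j - 5)*(j^3 + j^2 - 12*j) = j*(j - 5)*(j^2 + j - 12) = j*(j - 5)*(j + 4)*(j - 3)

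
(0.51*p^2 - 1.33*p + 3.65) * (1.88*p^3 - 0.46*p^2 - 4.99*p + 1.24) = 0.9588*p^5 - 2.735*p^4 + 4.9289*p^3 + 5.5901*p^2 - 19.8627*p + 4.526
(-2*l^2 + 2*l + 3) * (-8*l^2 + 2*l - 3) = 16*l^4 - 20*l^3 - 14*l^2 - 9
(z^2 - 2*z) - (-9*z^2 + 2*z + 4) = 10*z^2 - 4*z - 4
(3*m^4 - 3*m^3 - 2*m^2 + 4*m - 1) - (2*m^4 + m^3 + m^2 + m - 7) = m^4 - 4*m^3 - 3*m^2 + 3*m + 6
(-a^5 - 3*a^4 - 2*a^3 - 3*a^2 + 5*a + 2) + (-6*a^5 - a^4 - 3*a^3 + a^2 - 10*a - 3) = -7*a^5 - 4*a^4 - 5*a^3 - 2*a^2 - 5*a - 1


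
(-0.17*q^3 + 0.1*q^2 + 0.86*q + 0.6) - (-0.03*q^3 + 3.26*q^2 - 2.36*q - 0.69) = -0.14*q^3 - 3.16*q^2 + 3.22*q + 1.29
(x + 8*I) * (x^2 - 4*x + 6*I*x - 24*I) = x^3 - 4*x^2 + 14*I*x^2 - 48*x - 56*I*x + 192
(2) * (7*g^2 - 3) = 14*g^2 - 6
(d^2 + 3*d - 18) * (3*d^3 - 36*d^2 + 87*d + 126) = 3*d^5 - 27*d^4 - 75*d^3 + 1035*d^2 - 1188*d - 2268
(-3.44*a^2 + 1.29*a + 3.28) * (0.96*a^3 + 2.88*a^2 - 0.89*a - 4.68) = -3.3024*a^5 - 8.6688*a^4 + 9.9256*a^3 + 24.3975*a^2 - 8.9564*a - 15.3504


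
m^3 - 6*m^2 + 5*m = m*(m - 5)*(m - 1)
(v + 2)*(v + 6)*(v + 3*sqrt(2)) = v^3 + 3*sqrt(2)*v^2 + 8*v^2 + 12*v + 24*sqrt(2)*v + 36*sqrt(2)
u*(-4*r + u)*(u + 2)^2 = -4*r*u^3 - 16*r*u^2 - 16*r*u + u^4 + 4*u^3 + 4*u^2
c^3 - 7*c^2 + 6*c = c*(c - 6)*(c - 1)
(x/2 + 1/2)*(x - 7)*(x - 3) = x^3/2 - 9*x^2/2 + 11*x/2 + 21/2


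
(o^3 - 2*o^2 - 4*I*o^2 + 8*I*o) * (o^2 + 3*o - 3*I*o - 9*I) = o^5 + o^4 - 7*I*o^4 - 18*o^3 - 7*I*o^3 - 12*o^2 + 42*I*o^2 + 72*o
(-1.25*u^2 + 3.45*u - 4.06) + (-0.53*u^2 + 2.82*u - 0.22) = -1.78*u^2 + 6.27*u - 4.28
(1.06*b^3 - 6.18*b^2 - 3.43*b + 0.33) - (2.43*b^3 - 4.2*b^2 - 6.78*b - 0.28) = -1.37*b^3 - 1.98*b^2 + 3.35*b + 0.61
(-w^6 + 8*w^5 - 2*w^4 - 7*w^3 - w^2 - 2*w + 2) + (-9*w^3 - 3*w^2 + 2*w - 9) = -w^6 + 8*w^5 - 2*w^4 - 16*w^3 - 4*w^2 - 7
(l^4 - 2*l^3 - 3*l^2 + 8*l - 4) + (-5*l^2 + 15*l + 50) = l^4 - 2*l^3 - 8*l^2 + 23*l + 46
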